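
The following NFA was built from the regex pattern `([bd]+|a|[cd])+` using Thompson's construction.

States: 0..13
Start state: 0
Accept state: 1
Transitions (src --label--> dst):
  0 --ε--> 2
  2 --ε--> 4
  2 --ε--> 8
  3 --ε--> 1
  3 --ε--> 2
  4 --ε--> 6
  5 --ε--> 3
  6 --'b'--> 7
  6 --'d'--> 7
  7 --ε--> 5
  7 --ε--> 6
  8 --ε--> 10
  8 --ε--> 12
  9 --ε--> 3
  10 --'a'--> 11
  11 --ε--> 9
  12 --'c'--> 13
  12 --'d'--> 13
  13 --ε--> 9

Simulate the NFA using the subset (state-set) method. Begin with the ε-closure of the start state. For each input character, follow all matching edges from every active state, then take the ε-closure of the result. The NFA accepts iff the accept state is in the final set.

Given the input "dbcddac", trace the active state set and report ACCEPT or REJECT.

Answer: ACCEPT

Derivation:
initial (ε-close {0}): {0,2,4,6,8,10,12}
'd' @ 1: {1,2,3,4,5,6,7,8,9,10,12,13}  [accepting]
'b' @ 2: {1,2,3,4,5,6,7,8,10,12}  [accepting]
'c' @ 3: {1,2,3,4,6,8,9,10,12,13}  [accepting]
'd' @ 4: {1,2,3,4,5,6,7,8,9,10,12,13}  [accepting]
'd' @ 5: {1,2,3,4,5,6,7,8,9,10,12,13}  [accepting]
'a' @ 6: {1,2,3,4,6,8,9,10,11,12}  [accepting]
'c' @ 7: {1,2,3,4,6,8,9,10,12,13}  [accepting]
final: {1,2,3,4,6,8,9,10,12,13}; accept 1 in set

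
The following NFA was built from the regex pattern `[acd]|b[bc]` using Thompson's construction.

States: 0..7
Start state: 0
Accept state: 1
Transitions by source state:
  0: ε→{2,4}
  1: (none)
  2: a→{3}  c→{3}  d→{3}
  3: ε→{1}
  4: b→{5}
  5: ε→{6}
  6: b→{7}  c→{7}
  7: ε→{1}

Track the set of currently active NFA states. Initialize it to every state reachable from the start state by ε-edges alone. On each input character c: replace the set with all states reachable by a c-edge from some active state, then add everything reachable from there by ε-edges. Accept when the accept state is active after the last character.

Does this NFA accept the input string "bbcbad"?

Answer: REJECT

Derivation:
initial (ε-close {0}): {0,2,4}
'b' @ 1: {5,6}
'b' @ 2: {1,7}  (accept∈set)
'c' @ 3: {}  — no active states
rest 'bad' ignored (set empty)
final: {}; accept 1 not in set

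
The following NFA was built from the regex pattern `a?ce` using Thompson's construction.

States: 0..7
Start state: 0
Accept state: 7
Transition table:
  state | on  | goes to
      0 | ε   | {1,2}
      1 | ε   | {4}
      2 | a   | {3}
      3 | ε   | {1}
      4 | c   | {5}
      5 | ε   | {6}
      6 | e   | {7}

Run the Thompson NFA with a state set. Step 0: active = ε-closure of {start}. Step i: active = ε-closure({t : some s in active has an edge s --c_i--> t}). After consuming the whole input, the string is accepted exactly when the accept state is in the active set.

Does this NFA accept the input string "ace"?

Answer: ACCEPT

Trace:
S₀ = ε-closure({0}) = {0,1,2,4}
'a' @ 1: {1,3,4}
'c' @ 2: {5,6}
'e' @ 3: {7}  [accepting]
final: {7}; accept 7 in set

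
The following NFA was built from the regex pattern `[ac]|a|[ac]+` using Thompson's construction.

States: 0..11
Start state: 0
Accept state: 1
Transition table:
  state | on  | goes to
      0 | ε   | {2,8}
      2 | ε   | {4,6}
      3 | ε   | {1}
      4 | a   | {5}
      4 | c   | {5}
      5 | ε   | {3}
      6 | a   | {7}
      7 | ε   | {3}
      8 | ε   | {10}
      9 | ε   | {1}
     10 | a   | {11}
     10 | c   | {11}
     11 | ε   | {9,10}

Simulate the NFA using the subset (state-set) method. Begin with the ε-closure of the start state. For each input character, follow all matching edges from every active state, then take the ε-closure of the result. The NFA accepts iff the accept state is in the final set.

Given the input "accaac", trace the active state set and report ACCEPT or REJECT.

Answer: ACCEPT

Steps:
initial (ε-close {0}): {0,2,4,6,8,10}
'a' @ 1: {1,3,5,7,9,10,11}  (accept∈set)
'c' @ 2: {1,9,10,11}  (accept∈set)
'c' @ 3: {1,9,10,11}  (accept∈set)
'a' @ 4: {1,9,10,11}  (accept∈set)
'a' @ 5: {1,9,10,11}  (accept∈set)
'c' @ 6: {1,9,10,11}  (accept∈set)
final: {1,9,10,11}; accept 1 in set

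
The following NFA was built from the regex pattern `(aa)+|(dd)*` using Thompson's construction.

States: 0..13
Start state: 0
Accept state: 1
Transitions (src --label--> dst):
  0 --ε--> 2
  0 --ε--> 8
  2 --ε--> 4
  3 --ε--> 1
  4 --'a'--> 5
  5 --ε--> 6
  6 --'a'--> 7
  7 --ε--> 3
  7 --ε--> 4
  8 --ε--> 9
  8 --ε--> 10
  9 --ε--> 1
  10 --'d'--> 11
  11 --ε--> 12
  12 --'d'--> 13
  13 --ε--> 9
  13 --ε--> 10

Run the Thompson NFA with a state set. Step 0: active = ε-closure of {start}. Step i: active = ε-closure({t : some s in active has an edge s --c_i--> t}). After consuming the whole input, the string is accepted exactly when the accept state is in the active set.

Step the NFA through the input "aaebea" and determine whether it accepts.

Answer: REJECT

Derivation:
initial (ε-close {0}): {0,1,2,4,8,9,10}
'a' @ 1: {5,6}
'a' @ 2: {1,3,4,7}  ✓accept
'e' @ 3: {}  — state set empty
rest 'bea' ignored (set empty)
final: {}; accept 1 not in set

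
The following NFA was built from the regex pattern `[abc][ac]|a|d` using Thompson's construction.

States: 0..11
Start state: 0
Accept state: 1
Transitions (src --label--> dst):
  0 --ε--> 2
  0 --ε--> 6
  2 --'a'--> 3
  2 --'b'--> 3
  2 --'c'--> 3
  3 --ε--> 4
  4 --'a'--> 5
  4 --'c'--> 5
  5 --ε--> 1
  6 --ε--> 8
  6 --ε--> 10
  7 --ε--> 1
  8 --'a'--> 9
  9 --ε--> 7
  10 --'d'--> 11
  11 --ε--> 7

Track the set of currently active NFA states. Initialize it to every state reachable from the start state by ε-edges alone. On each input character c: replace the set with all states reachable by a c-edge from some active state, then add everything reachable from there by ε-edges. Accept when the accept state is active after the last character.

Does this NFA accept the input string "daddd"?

S₀ = ε-closure({0}) = {0,2,6,8,10}
'd' @ 1: {1,7,11}  ✓accept
'a' @ 2: {}  — state set empty
rest 'ddd' ignored (set empty)
after full input: {}  (accept=1 not in)

Answer: REJECT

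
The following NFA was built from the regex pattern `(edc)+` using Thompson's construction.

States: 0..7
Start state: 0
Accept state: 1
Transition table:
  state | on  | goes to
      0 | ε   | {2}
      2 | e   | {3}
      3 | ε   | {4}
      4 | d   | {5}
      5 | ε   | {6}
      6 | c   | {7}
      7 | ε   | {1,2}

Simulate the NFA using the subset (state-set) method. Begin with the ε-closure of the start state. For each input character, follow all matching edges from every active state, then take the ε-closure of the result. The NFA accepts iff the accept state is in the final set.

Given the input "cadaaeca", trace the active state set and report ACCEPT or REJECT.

Answer: REJECT

Trace:
initial (ε-close {0}): {0,2}
'c' @ 1: {}  — state set empty
rest 'adaaeca' ignored (set empty)
after full input: {}  (accept=1 not in)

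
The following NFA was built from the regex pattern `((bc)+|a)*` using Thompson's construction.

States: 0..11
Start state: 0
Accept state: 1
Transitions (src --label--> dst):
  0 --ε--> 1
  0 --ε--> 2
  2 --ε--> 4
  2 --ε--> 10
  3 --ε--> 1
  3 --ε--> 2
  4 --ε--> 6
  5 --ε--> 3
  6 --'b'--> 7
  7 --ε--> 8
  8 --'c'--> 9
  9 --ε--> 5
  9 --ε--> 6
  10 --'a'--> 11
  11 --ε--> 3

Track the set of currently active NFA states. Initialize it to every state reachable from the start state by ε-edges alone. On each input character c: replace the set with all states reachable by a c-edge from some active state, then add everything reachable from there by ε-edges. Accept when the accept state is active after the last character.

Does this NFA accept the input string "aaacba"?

S₀ = ε-closure({0}) = {0,1,2,4,6,10}
'a' @ 1: {1,2,3,4,6,10,11}  (accept∈set)
'a' @ 2: {1,2,3,4,6,10,11}  (accept∈set)
'a' @ 3: {1,2,3,4,6,10,11}  (accept∈set)
'c' @ 4: {}  — state set empty
rest 'ba' ignored (set empty)
after full input: {}  (accept=1 not in)

Answer: REJECT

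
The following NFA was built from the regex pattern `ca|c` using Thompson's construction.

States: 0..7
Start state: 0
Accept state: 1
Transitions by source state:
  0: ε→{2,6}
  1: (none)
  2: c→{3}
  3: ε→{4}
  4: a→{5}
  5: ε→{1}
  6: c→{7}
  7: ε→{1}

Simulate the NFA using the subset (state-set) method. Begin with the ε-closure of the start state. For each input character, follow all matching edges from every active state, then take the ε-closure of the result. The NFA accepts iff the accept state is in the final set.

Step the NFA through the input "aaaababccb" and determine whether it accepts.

start: ε-closure({0}) = {0,2,6}
'a' @ 1: {}  — dead — no transitions
rest 'aaababccb' ignored (set empty)
after full input: {}  (accept=1 not in)

Answer: REJECT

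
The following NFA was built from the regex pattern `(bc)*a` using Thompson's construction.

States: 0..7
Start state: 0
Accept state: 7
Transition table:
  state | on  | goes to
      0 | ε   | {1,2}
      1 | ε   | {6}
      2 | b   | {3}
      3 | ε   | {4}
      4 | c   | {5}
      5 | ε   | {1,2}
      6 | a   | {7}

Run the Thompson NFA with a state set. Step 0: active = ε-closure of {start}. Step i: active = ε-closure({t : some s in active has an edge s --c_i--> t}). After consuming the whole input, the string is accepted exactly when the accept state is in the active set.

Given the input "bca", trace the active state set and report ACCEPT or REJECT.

Answer: ACCEPT

Steps:
start: ε-closure({0}) = {0,1,2,6}
'b' @ 1: {3,4}
'c' @ 2: {1,2,5,6}
'a' @ 3: {7}  ✓accept
end set {7} — state 7 in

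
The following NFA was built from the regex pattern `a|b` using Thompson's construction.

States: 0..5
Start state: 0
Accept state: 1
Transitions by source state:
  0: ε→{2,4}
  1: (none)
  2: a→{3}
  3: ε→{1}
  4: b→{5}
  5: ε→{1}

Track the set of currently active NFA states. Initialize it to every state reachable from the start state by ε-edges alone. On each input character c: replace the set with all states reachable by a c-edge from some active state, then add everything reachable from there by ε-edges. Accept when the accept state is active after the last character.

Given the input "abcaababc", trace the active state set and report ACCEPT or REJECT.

S₀ = ε-closure({0}) = {0,2,4}
'a' @ 1: {1,3}  (accept∈set)
'b' @ 2: {}  — no active states
rest 'caababc' ignored (set empty)
final: {}; accept 1 not in set

Answer: REJECT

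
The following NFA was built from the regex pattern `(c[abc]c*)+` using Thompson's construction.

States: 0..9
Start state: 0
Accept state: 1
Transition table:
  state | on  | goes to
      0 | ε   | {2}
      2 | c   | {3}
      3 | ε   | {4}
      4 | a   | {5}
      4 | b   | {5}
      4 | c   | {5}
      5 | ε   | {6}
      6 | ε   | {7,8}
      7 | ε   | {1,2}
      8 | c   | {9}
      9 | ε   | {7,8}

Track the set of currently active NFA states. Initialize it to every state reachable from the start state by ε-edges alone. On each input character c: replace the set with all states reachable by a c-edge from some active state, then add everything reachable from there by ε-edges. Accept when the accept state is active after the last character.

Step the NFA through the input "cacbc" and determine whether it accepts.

Answer: ACCEPT

Steps:
initial (ε-close {0}): {0,2}
'c' @ 1: {3,4}
'a' @ 2: {1,2,5,6,7,8}  [accepting]
'c' @ 3: {1,2,3,4,7,8,9}  [accepting]
'b' @ 4: {1,2,5,6,7,8}  [accepting]
'c' @ 5: {1,2,3,4,7,8,9}  [accepting]
after full input: {1,2,3,4,7,8,9}  (accept=1 in)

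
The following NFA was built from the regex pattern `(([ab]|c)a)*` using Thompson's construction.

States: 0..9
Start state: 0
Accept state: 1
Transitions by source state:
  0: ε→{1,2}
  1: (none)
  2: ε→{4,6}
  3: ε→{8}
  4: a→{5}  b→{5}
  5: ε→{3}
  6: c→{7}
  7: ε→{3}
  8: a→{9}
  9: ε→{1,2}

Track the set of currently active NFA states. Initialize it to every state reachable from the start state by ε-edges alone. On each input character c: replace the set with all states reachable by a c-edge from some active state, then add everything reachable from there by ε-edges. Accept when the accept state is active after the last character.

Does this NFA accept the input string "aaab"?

S₀ = ε-closure({0}) = {0,1,2,4,6}
'a' @ 1: {3,5,8}
'a' @ 2: {1,2,4,6,9}  ✓accept
'a' @ 3: {3,5,8}
'b' @ 4: {}  — state set empty
final: {}; accept 1 not in set

Answer: REJECT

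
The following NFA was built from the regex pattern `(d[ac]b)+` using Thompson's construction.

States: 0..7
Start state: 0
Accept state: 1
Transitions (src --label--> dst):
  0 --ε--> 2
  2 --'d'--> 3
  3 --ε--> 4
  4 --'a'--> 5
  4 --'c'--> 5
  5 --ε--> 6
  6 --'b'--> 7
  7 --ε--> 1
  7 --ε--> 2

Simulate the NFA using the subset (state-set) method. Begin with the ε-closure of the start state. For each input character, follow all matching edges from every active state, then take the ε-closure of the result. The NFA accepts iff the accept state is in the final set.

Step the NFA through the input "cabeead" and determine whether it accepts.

initial (ε-close {0}): {0,2}
'c' @ 1: {}  — state set empty
rest 'abeead' ignored (set empty)
final: {}; accept 1 not in set

Answer: REJECT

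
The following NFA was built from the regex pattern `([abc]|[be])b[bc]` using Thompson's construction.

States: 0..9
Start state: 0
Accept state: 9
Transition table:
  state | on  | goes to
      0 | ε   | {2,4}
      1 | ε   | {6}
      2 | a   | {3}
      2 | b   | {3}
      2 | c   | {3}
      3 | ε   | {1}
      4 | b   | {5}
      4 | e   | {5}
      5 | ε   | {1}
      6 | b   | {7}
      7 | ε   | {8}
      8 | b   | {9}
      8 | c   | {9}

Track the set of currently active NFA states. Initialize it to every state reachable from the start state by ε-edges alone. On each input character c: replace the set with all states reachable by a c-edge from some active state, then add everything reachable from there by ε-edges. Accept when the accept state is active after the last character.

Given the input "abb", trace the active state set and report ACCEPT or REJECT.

Answer: ACCEPT

Steps:
S₀ = ε-closure({0}) = {0,2,4}
'a' @ 1: {1,3,6}
'b' @ 2: {7,8}
'b' @ 3: {9}  ✓accept
end set {9} — state 9 in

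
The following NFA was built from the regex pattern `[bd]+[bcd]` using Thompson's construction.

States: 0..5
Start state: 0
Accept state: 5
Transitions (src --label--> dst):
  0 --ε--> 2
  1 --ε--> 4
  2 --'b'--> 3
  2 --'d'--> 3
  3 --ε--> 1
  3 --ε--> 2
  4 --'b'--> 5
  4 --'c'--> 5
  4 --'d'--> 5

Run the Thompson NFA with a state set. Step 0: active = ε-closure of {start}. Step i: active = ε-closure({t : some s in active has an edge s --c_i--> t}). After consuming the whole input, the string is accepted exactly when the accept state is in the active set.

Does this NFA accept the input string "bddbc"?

S₀ = ε-closure({0}) = {0,2}
'b' @ 1: {1,2,3,4}
'd' @ 2: {1,2,3,4,5}  (accept∈set)
'd' @ 3: {1,2,3,4,5}  (accept∈set)
'b' @ 4: {1,2,3,4,5}  (accept∈set)
'c' @ 5: {5}  (accept∈set)
after full input: {5}  (accept=5 in)

Answer: ACCEPT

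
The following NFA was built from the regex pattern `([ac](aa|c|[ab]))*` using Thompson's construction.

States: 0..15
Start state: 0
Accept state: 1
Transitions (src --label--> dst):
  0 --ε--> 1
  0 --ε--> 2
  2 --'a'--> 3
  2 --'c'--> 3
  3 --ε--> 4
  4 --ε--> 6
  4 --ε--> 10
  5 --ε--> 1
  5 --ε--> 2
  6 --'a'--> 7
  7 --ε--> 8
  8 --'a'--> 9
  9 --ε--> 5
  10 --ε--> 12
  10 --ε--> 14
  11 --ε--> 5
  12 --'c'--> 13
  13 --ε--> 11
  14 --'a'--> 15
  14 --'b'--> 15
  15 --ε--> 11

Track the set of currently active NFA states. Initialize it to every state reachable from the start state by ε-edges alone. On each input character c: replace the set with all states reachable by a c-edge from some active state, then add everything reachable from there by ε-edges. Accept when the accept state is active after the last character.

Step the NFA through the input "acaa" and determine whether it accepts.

Answer: ACCEPT

Steps:
S₀ = ε-closure({0}) = {0,1,2}
'a' @ 1: {3,4,6,10,12,14}
'c' @ 2: {1,2,5,11,13}  ✓accept
'a' @ 3: {3,4,6,10,12,14}
'a' @ 4: {1,2,5,7,8,11,15}  ✓accept
final: {1,2,5,7,8,11,15}; accept 1 in set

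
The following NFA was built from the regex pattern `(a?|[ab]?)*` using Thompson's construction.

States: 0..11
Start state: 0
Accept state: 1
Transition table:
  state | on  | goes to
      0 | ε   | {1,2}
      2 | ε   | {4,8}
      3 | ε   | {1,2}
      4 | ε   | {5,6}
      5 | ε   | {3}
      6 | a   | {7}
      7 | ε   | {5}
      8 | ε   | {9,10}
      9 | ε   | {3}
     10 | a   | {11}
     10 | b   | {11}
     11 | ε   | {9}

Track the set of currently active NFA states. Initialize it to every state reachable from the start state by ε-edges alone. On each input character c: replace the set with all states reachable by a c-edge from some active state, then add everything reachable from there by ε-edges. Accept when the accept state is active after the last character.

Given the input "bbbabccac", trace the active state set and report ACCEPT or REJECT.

S₀ = ε-closure({0}) = {0,1,2,3,4,5,6,8,9,10}
'b' @ 1: {1,2,3,4,5,6,8,9,10,11}  (accept∈set)
'b' @ 2: {1,2,3,4,5,6,8,9,10,11}  (accept∈set)
'b' @ 3: {1,2,3,4,5,6,8,9,10,11}  (accept∈set)
'a' @ 4: {1,2,3,4,5,6,7,8,9,10,11}  (accept∈set)
'b' @ 5: {1,2,3,4,5,6,8,9,10,11}  (accept∈set)
'c' @ 6: {}  — state set empty
rest 'cac' ignored (set empty)
final: {}; accept 1 not in set

Answer: REJECT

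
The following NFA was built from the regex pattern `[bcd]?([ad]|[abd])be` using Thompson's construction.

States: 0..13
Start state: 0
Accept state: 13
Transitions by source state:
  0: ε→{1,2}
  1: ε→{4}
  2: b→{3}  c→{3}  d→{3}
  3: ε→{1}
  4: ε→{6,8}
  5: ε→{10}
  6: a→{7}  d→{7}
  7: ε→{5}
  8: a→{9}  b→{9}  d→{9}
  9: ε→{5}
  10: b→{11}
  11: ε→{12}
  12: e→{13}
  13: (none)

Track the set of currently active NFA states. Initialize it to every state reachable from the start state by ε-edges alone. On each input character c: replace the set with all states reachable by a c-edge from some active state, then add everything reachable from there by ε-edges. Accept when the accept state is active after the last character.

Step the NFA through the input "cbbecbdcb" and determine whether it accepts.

Answer: REJECT

Derivation:
S₀ = ε-closure({0}) = {0,1,2,4,6,8}
'c' @ 1: {1,3,4,6,8}
'b' @ 2: {5,9,10}
'b' @ 3: {11,12}
'e' @ 4: {13}  [accepting]
'c' @ 5: {}  — state set empty
rest 'bdcb' ignored (set empty)
final: {}; accept 13 not in set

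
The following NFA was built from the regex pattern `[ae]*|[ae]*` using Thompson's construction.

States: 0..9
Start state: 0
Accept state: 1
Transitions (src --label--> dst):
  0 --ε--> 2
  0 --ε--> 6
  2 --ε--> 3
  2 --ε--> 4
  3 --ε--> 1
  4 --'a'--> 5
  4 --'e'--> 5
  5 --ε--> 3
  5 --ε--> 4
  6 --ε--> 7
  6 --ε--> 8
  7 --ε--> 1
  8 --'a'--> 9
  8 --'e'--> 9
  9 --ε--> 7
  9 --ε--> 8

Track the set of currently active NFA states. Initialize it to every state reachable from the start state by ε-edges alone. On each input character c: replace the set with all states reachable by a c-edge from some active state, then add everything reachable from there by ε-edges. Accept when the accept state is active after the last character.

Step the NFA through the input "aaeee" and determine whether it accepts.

start: ε-closure({0}) = {0,1,2,3,4,6,7,8}
'a' @ 1: {1,3,4,5,7,8,9}  [accepting]
'a' @ 2: {1,3,4,5,7,8,9}  [accepting]
'e' @ 3: {1,3,4,5,7,8,9}  [accepting]
'e' @ 4: {1,3,4,5,7,8,9}  [accepting]
'e' @ 5: {1,3,4,5,7,8,9}  [accepting]
end set {1,3,4,5,7,8,9} — state 1 in

Answer: ACCEPT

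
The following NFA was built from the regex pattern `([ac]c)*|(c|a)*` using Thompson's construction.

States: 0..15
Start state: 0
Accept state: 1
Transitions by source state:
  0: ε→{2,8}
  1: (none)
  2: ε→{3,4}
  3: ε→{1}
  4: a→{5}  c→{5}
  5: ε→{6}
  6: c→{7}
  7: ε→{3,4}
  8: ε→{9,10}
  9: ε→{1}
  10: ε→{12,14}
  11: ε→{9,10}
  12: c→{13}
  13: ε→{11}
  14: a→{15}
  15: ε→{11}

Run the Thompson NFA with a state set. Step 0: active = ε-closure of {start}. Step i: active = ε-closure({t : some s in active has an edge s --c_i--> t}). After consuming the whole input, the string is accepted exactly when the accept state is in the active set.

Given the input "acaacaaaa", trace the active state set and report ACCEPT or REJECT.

Answer: ACCEPT

Trace:
initial (ε-close {0}): {0,1,2,3,4,8,9,10,12,14}
'a' @ 1: {1,5,6,9,10,11,12,14,15}  ✓accept
'c' @ 2: {1,3,4,7,9,10,11,12,13,14}  ✓accept
'a' @ 3: {1,5,6,9,10,11,12,14,15}  ✓accept
'a' @ 4: {1,9,10,11,12,14,15}  ✓accept
'c' @ 5: {1,9,10,11,12,13,14}  ✓accept
'a' @ 6: {1,9,10,11,12,14,15}  ✓accept
'a' @ 7: {1,9,10,11,12,14,15}  ✓accept
'a' @ 8: {1,9,10,11,12,14,15}  ✓accept
'a' @ 9: {1,9,10,11,12,14,15}  ✓accept
end set {1,9,10,11,12,14,15} — state 1 in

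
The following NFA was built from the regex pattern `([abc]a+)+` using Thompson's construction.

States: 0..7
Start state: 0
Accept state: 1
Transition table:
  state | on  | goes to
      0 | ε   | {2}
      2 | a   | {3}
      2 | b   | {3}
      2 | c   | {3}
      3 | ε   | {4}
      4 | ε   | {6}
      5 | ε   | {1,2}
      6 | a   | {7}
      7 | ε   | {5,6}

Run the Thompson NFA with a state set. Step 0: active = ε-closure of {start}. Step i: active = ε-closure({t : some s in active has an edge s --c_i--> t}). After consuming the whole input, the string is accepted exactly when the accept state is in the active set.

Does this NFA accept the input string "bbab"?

Answer: REJECT

Trace:
initial (ε-close {0}): {0,2}
'b' @ 1: {3,4,6}
'b' @ 2: {}  — state set empty
rest 'ab' ignored (set empty)
final: {}; accept 1 not in set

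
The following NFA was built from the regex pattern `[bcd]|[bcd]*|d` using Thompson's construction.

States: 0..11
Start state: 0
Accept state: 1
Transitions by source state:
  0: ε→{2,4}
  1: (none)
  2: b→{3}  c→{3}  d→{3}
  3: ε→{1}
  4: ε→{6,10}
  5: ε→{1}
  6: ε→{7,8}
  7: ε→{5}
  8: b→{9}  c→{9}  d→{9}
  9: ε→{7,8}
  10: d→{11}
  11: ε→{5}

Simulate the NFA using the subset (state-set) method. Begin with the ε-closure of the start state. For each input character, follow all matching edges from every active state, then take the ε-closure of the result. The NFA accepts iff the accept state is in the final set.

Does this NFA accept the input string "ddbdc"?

initial (ε-close {0}): {0,1,2,4,5,6,7,8,10}
'd' @ 1: {1,3,5,7,8,9,11}  (accept∈set)
'd' @ 2: {1,5,7,8,9}  (accept∈set)
'b' @ 3: {1,5,7,8,9}  (accept∈set)
'd' @ 4: {1,5,7,8,9}  (accept∈set)
'c' @ 5: {1,5,7,8,9}  (accept∈set)
final: {1,5,7,8,9}; accept 1 in set

Answer: ACCEPT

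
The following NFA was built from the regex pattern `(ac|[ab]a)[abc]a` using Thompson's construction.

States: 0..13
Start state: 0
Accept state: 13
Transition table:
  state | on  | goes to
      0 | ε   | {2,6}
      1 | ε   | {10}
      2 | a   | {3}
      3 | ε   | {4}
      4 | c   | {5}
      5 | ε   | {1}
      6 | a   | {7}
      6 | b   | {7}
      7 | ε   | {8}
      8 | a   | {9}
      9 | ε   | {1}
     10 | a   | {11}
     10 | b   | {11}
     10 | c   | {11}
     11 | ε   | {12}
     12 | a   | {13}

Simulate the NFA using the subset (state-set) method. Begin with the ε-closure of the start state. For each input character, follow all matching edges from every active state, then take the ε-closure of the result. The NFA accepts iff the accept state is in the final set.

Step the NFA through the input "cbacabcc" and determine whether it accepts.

S₀ = ε-closure({0}) = {0,2,6}
'c' @ 1: {}  — dead — no transitions
rest 'bacabcc' ignored (set empty)
after full input: {}  (accept=13 not in)

Answer: REJECT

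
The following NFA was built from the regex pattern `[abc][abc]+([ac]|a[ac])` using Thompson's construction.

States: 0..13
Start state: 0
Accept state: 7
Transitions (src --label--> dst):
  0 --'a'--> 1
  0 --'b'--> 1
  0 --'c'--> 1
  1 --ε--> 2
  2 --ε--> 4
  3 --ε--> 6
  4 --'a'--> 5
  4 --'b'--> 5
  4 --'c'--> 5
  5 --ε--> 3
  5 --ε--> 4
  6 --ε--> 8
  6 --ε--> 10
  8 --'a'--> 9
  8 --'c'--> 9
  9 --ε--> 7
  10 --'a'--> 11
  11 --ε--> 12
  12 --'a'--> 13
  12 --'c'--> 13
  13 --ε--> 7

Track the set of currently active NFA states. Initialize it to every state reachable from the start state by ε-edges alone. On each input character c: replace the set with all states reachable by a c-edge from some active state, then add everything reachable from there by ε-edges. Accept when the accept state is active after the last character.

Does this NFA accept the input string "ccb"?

S₀ = ε-closure({0}) = {0}
'c' @ 1: {1,2,4}
'c' @ 2: {3,4,5,6,8,10}
'b' @ 3: {3,4,5,6,8,10}
end set {3,4,5,6,8,10} — state 7 not in

Answer: REJECT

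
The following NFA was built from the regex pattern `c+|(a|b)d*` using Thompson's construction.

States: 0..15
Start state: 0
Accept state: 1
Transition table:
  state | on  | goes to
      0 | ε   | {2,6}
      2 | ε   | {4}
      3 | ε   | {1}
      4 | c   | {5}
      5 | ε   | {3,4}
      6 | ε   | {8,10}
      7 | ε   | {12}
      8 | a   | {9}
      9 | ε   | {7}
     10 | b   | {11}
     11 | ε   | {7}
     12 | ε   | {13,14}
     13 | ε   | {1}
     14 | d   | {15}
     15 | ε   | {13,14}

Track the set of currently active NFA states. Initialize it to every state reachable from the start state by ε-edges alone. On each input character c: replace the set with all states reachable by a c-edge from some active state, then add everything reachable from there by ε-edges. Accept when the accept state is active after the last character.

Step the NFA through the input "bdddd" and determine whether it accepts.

S₀ = ε-closure({0}) = {0,2,4,6,8,10}
'b' @ 1: {1,7,11,12,13,14}  ✓accept
'd' @ 2: {1,13,14,15}  ✓accept
'd' @ 3: {1,13,14,15}  ✓accept
'd' @ 4: {1,13,14,15}  ✓accept
'd' @ 5: {1,13,14,15}  ✓accept
end set {1,13,14,15} — state 1 in

Answer: ACCEPT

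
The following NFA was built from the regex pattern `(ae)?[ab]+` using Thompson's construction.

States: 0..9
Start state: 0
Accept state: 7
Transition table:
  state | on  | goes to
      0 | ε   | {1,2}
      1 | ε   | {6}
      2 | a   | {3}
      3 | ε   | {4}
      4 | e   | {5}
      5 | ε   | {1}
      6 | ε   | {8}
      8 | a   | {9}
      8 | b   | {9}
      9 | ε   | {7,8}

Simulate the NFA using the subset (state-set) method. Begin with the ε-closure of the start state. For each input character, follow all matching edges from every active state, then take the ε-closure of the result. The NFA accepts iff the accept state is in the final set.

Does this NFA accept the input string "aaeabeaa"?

start: ε-closure({0}) = {0,1,2,6,8}
'a' @ 1: {3,4,7,8,9}  [accepting]
'a' @ 2: {7,8,9}  [accepting]
'e' @ 3: {}  — dead — no transitions
rest 'abeaa' ignored (set empty)
final: {}; accept 7 not in set

Answer: REJECT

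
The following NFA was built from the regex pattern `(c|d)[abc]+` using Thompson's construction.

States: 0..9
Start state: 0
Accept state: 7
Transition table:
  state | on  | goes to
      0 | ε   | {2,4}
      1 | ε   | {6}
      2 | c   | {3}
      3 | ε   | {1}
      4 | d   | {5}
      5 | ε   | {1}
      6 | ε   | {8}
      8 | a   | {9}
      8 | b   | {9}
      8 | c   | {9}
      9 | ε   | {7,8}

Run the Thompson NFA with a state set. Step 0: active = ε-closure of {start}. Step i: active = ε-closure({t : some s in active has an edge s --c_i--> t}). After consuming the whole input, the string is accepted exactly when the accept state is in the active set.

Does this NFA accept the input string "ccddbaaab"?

initial (ε-close {0}): {0,2,4}
'c' @ 1: {1,3,6,8}
'c' @ 2: {7,8,9}  (accept∈set)
'd' @ 3: {}  — dead — no transitions
rest 'dbaaab' ignored (set empty)
final: {}; accept 7 not in set

Answer: REJECT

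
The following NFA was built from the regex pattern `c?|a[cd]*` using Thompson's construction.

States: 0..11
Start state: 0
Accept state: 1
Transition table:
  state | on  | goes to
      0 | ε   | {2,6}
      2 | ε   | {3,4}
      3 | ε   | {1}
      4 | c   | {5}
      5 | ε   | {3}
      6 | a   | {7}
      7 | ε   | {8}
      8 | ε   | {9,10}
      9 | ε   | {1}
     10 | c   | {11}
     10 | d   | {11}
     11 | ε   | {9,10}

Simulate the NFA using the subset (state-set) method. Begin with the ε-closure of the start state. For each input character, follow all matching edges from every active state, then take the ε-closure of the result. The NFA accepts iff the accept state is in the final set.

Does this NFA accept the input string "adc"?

start: ε-closure({0}) = {0,1,2,3,4,6}
'a' @ 1: {1,7,8,9,10}  ✓accept
'd' @ 2: {1,9,10,11}  ✓accept
'c' @ 3: {1,9,10,11}  ✓accept
end set {1,9,10,11} — state 1 in

Answer: ACCEPT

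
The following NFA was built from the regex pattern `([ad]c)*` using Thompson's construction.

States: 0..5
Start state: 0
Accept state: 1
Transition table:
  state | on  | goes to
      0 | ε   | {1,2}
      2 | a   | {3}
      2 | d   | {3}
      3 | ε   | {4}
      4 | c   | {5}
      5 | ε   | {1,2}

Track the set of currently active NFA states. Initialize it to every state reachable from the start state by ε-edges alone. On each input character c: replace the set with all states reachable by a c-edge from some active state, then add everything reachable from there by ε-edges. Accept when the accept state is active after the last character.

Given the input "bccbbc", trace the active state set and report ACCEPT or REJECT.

Answer: REJECT

Derivation:
start: ε-closure({0}) = {0,1,2}
'b' @ 1: {}  — no active states
rest 'ccbbc' ignored (set empty)
end set {} — state 1 not in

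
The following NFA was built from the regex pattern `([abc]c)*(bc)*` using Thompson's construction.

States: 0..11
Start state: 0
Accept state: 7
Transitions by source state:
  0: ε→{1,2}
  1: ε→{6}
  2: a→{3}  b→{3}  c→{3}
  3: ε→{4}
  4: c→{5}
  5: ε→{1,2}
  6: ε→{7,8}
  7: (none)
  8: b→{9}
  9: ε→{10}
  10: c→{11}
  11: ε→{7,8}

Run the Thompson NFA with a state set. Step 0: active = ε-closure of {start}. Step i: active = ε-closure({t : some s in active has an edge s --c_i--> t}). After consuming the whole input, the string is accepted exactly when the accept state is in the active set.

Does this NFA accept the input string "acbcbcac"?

start: ε-closure({0}) = {0,1,2,6,7,8}
'a' @ 1: {3,4}
'c' @ 2: {1,2,5,6,7,8}  ✓accept
'b' @ 3: {3,4,9,10}
'c' @ 4: {1,2,5,6,7,8,11}  ✓accept
'b' @ 5: {3,4,9,10}
'c' @ 6: {1,2,5,6,7,8,11}  ✓accept
'a' @ 7: {3,4}
'c' @ 8: {1,2,5,6,7,8}  ✓accept
final: {1,2,5,6,7,8}; accept 7 in set

Answer: ACCEPT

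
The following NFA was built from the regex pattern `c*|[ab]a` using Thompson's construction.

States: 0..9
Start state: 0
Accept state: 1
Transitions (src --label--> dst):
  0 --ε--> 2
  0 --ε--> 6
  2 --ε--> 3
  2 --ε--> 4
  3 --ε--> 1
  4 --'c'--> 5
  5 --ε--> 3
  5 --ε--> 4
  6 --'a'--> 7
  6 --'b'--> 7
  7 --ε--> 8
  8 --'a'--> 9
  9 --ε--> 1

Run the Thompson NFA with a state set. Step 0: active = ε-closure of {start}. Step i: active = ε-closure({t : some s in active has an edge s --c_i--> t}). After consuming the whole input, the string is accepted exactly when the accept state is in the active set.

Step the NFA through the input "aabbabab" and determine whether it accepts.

Answer: REJECT

Steps:
start: ε-closure({0}) = {0,1,2,3,4,6}
'a' @ 1: {7,8}
'a' @ 2: {1,9}  [accepting]
'b' @ 3: {}  — no active states
rest 'babab' ignored (set empty)
end set {} — state 1 not in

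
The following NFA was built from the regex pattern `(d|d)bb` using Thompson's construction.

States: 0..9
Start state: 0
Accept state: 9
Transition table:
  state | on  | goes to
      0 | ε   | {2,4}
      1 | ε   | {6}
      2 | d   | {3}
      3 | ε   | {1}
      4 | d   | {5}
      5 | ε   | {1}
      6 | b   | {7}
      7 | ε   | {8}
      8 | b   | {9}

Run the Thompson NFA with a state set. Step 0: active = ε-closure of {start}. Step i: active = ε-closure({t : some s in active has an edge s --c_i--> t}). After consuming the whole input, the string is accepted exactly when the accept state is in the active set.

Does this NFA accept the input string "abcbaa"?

S₀ = ε-closure({0}) = {0,2,4}
'a' @ 1: {}  — dead — no transitions
rest 'bcbaa' ignored (set empty)
final: {}; accept 9 not in set

Answer: REJECT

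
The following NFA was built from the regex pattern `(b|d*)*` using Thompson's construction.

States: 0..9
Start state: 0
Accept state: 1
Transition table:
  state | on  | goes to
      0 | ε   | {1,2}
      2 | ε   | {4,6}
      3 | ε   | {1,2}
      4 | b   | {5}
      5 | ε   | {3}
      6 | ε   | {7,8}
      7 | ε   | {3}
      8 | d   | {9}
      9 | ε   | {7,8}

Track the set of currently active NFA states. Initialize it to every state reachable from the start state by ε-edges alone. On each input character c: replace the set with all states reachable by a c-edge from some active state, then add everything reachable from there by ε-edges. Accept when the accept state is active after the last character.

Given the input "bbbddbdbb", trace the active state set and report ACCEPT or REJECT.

Answer: ACCEPT

Steps:
S₀ = ε-closure({0}) = {0,1,2,3,4,6,7,8}
'b' @ 1: {1,2,3,4,5,6,7,8}  ✓accept
'b' @ 2: {1,2,3,4,5,6,7,8}  ✓accept
'b' @ 3: {1,2,3,4,5,6,7,8}  ✓accept
'd' @ 4: {1,2,3,4,6,7,8,9}  ✓accept
'd' @ 5: {1,2,3,4,6,7,8,9}  ✓accept
'b' @ 6: {1,2,3,4,5,6,7,8}  ✓accept
'd' @ 7: {1,2,3,4,6,7,8,9}  ✓accept
'b' @ 8: {1,2,3,4,5,6,7,8}  ✓accept
'b' @ 9: {1,2,3,4,5,6,7,8}  ✓accept
final: {1,2,3,4,5,6,7,8}; accept 1 in set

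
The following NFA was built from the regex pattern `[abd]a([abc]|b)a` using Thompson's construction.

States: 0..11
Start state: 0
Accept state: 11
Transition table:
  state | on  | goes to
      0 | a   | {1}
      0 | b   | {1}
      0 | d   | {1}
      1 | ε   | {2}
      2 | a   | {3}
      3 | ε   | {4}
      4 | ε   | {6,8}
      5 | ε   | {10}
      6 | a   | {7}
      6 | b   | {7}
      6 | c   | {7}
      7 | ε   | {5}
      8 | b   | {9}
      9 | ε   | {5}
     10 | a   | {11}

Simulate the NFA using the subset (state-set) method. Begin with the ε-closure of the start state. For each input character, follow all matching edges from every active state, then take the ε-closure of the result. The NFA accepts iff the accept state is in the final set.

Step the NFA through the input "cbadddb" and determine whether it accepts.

S₀ = ε-closure({0}) = {0}
'c' @ 1: {}  — dead — no transitions
rest 'badddb' ignored (set empty)
after full input: {}  (accept=11 not in)

Answer: REJECT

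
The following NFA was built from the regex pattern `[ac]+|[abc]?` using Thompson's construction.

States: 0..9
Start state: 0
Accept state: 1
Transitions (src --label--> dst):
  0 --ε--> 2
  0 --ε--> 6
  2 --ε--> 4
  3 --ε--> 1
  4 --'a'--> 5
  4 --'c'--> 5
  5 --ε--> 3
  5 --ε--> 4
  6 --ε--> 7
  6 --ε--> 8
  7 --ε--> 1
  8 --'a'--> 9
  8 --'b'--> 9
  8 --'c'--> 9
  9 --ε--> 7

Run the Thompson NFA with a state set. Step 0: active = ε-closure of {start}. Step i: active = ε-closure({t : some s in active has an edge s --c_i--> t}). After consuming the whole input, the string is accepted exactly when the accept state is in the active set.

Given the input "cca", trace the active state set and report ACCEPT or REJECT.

start: ε-closure({0}) = {0,1,2,4,6,7,8}
'c' @ 1: {1,3,4,5,7,9}  (accept∈set)
'c' @ 2: {1,3,4,5}  (accept∈set)
'a' @ 3: {1,3,4,5}  (accept∈set)
end set {1,3,4,5} — state 1 in

Answer: ACCEPT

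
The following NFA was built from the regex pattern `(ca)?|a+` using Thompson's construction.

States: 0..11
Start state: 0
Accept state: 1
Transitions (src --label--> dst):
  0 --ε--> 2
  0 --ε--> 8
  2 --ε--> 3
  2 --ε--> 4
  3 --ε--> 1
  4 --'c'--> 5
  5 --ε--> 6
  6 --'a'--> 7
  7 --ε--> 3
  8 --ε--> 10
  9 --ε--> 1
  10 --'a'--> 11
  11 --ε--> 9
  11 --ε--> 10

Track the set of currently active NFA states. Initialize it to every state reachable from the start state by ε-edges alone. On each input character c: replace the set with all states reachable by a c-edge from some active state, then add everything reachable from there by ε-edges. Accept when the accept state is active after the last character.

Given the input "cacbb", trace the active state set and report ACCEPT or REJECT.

S₀ = ε-closure({0}) = {0,1,2,3,4,8,10}
'c' @ 1: {5,6}
'a' @ 2: {1,3,7}  (accept∈set)
'c' @ 3: {}  — no active states
rest 'bb' ignored (set empty)
final: {}; accept 1 not in set

Answer: REJECT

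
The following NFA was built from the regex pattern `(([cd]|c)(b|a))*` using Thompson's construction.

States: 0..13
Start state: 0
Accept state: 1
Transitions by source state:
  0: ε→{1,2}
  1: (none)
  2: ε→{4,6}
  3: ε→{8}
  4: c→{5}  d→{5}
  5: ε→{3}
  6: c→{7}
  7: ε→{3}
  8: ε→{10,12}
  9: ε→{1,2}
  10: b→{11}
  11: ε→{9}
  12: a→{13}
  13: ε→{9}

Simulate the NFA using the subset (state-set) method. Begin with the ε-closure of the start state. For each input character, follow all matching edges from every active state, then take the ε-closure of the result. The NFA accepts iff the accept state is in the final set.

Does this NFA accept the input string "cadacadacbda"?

S₀ = ε-closure({0}) = {0,1,2,4,6}
'c' @ 1: {3,5,7,8,10,12}
'a' @ 2: {1,2,4,6,9,13}  (accept∈set)
'd' @ 3: {3,5,8,10,12}
'a' @ 4: {1,2,4,6,9,13}  (accept∈set)
'c' @ 5: {3,5,7,8,10,12}
'a' @ 6: {1,2,4,6,9,13}  (accept∈set)
'd' @ 7: {3,5,8,10,12}
'a' @ 8: {1,2,4,6,9,13}  (accept∈set)
'c' @ 9: {3,5,7,8,10,12}
'b' @ 10: {1,2,4,6,9,11}  (accept∈set)
'd' @ 11: {3,5,8,10,12}
'a' @ 12: {1,2,4,6,9,13}  (accept∈set)
end set {1,2,4,6,9,13} — state 1 in

Answer: ACCEPT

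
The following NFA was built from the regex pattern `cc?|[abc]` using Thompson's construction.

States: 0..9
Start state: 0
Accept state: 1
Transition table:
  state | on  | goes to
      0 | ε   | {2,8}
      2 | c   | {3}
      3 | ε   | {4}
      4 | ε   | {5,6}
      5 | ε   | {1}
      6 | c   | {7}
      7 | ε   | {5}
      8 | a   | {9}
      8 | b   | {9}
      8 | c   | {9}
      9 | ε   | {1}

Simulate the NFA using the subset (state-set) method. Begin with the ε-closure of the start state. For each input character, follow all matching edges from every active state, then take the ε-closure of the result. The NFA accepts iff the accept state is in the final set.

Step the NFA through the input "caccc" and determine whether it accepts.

start: ε-closure({0}) = {0,2,8}
'c' @ 1: {1,3,4,5,6,9}  [accepting]
'a' @ 2: {}  — dead — no transitions
rest 'ccc' ignored (set empty)
end set {} — state 1 not in

Answer: REJECT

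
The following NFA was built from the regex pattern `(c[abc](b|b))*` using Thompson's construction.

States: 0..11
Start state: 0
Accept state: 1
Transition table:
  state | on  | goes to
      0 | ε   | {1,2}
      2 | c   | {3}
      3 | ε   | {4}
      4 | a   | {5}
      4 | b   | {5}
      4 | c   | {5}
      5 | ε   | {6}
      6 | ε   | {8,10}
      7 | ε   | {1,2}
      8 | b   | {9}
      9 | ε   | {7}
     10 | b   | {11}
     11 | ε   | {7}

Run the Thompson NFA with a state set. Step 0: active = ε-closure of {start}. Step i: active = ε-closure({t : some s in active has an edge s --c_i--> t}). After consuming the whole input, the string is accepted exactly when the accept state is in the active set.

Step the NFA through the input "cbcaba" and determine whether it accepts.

start: ε-closure({0}) = {0,1,2}
'c' @ 1: {3,4}
'b' @ 2: {5,6,8,10}
'c' @ 3: {}  — dead — no transitions
rest 'aba' ignored (set empty)
end set {} — state 1 not in

Answer: REJECT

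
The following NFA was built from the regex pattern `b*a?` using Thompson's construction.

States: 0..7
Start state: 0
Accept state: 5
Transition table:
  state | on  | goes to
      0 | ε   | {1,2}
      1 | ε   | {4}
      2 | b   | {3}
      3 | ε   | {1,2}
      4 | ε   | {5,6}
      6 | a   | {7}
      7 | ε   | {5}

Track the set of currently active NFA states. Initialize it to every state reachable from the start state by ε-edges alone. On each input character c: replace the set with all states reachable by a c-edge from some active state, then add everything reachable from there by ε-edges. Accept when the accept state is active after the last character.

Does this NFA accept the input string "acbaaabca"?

Answer: REJECT

Steps:
S₀ = ε-closure({0}) = {0,1,2,4,5,6}
'a' @ 1: {5,7}  (accept∈set)
'c' @ 2: {}  — no active states
rest 'baaabca' ignored (set empty)
end set {} — state 5 not in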